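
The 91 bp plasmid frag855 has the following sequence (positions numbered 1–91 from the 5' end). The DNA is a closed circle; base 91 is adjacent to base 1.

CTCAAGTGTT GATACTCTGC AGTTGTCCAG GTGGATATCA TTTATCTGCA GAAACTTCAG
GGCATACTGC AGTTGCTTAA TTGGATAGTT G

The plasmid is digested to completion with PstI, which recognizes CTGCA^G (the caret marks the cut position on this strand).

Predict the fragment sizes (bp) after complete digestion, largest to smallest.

PstI sites (CTGCAG) start at positions 17, 46, 67.
PstI cuts after base 5 of each site (before the last base), so after positions 21, 50, 71.
Circular molecule, 3 cuts → 3 fragments:
  22–50 → 29 bp
  51–71 → 21 bp
  72–91 then 1–21 → 20 + 21 = 41 bp
Sorted largest to smallest: 41, 29, 21 bp.

41, 29, 21 bp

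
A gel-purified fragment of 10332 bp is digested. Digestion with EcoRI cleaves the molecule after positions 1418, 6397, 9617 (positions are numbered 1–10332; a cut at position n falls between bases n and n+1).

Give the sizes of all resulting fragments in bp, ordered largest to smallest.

4979, 3220, 1418, 715 bp

Linear molecule, 3 cuts → 4 fragments:
  1418 − 0 = 1418 bp
  6397 − 1418 = 4979 bp
  9617 − 6397 = 3220 bp
  10332 − 9617 = 715 bp
Sorted largest to smallest: 4979, 3220, 1418, 715 bp.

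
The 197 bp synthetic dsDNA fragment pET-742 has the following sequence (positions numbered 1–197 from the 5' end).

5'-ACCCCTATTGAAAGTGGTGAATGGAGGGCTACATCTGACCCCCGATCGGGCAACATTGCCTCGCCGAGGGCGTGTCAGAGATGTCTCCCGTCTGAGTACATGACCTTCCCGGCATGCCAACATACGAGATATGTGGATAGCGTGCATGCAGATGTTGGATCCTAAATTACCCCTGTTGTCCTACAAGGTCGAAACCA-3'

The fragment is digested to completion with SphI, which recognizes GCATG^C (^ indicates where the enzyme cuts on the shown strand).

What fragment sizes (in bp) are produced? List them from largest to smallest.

SphI sites (GCATGC) start at positions 112, 144.
SphI cuts after base 5 of each site (before the last base), so after positions 116, 148.
Linear molecule, 2 cuts → 3 fragments:
  1–116 → 116 bp
  117–148 → 32 bp
  149–197 → 49 bp
Sorted largest to smallest: 116, 49, 32 bp.

116, 49, 32 bp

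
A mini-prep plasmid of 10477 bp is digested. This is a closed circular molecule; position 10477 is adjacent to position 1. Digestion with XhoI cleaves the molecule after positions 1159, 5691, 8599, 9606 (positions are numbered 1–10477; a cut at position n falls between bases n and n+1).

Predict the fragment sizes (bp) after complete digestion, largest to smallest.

Circular molecule, 4 cuts → 4 fragments:
  5691 − 1159 = 4532 bp
  8599 − 5691 = 2908 bp
  9606 − 8599 = 1007 bp
  wrap: 10477 − 9606 + 1159 = 2030 bp
Sorted largest to smallest: 4532, 2908, 2030, 1007 bp.

4532, 2908, 2030, 1007 bp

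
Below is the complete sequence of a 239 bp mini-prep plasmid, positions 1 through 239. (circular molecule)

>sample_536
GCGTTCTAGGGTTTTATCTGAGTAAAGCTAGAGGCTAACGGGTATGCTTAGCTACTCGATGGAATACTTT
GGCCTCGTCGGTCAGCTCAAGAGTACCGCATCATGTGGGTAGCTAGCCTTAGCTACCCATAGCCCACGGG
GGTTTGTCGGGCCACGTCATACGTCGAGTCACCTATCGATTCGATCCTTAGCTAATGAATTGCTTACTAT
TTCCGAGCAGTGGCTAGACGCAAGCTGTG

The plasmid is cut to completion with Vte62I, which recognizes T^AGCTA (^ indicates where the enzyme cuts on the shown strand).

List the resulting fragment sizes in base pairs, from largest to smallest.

99, 69, 61, 10 bp

Vte62I sites (TAGCTA) start at positions 49, 110, 120, 189.
Vte62I cuts after the first base of each site, so after positions 49, 110, 120, 189.
Circular molecule, 4 cuts → 4 fragments:
  50–110 → 61 bp
  111–120 → 10 bp
  121–189 → 69 bp
  190–239 then 1–49 → 50 + 49 = 99 bp
Sorted largest to smallest: 99, 69, 61, 10 bp.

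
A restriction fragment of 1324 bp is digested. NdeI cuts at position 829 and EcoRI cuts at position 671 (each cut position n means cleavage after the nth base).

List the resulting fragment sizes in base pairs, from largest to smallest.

Combined cut positions (sorted): 671, 829.
Linear molecule, 2 cuts → 3 fragments:
  671 − 0 = 671 bp
  829 − 671 = 158 bp
  1324 − 829 = 495 bp
Sorted largest to smallest: 671, 495, 158 bp.

671, 495, 158 bp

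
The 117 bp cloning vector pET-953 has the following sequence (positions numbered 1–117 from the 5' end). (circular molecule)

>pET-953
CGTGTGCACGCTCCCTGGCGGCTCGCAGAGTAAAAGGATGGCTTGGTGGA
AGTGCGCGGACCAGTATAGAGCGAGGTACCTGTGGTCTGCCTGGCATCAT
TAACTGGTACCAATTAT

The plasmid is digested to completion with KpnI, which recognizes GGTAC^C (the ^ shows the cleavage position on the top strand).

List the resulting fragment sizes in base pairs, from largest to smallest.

KpnI sites (GGTACC) start at positions 75, 106.
KpnI cuts after base 5 of each site (before the last base), so after positions 79, 110.
Circular molecule, 2 cuts → 2 fragments:
  80–110 → 31 bp
  111–117 then 1–79 → 7 + 79 = 86 bp
Sorted largest to smallest: 86, 31 bp.

86, 31 bp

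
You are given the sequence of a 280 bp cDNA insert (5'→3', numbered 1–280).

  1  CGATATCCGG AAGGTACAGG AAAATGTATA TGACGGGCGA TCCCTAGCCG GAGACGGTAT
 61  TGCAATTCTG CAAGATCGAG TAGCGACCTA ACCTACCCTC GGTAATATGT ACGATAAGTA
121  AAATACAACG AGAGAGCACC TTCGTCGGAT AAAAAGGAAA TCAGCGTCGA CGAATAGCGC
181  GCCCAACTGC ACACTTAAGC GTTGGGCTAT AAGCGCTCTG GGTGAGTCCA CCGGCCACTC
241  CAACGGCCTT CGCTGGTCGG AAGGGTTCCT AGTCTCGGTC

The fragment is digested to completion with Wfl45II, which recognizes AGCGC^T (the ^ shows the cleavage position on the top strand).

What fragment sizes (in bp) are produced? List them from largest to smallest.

The Wfl45II site (AGCGCT) starts at position 212.
Wfl45II cuts after base 5 of each site (before the last base), so after position 216.
Linear molecule, 1 cut → 2 fragments:
  1–216 → 216 bp
  217–280 → 64 bp
Sorted largest to smallest: 216, 64 bp.

216, 64 bp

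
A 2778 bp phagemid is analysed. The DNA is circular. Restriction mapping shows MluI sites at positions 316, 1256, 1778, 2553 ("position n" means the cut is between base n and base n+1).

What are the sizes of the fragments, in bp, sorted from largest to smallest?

940, 775, 541, 522 bp

Circular molecule, 4 cuts → 4 fragments:
  1256 − 316 = 940 bp
  1778 − 1256 = 522 bp
  2553 − 1778 = 775 bp
  wrap: 2778 − 2553 + 316 = 541 bp
Sorted largest to smallest: 940, 775, 541, 522 bp.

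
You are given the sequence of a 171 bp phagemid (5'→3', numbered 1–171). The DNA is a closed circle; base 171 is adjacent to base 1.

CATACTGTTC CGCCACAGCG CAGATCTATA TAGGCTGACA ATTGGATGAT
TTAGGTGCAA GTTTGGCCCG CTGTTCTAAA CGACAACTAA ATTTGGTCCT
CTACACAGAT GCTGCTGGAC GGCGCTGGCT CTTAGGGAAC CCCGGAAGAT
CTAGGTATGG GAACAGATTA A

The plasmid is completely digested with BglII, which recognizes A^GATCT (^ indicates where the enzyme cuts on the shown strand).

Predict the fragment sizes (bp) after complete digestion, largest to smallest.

125, 46 bp

BglII sites (AGATCT) start at positions 22, 147.
BglII cuts after the first base of each site, so after positions 22, 147.
Circular molecule, 2 cuts → 2 fragments:
  23–147 → 125 bp
  148–171 then 1–22 → 24 + 22 = 46 bp
Sorted largest to smallest: 125, 46 bp.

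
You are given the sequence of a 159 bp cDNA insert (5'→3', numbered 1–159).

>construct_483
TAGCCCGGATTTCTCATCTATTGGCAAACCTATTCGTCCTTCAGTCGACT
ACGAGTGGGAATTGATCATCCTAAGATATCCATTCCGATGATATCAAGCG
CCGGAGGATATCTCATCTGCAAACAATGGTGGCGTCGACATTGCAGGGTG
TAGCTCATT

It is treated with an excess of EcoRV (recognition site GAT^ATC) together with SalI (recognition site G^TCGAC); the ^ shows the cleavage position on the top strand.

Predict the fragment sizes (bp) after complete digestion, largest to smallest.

44, 33, 25, 25, 17, 15 bp

EcoRV sites (GATATC) start at positions 75, 90, 107.
EcoRV cuts after base 3 of each site, so after positions 77, 92, 109.
SalI sites (GTCGAC) start at positions 44, 134.
SalI cuts after the first base of each site, so after positions 44, 134.
Combined cut positions: 44, 77, 92, 109, 134.
Linear molecule, 5 cuts → 6 fragments:
  1–44 → 44 bp
  45–77 → 33 bp
  78–92 → 15 bp
  93–109 → 17 bp
  110–134 → 25 bp
  135–159 → 25 bp
Sorted largest to smallest: 44, 33, 25, 25, 17, 15 bp.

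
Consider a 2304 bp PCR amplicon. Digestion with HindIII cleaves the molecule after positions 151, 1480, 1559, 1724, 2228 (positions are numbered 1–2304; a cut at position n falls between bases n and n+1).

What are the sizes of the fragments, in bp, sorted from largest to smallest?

1329, 504, 165, 151, 79, 76 bp

Linear molecule, 5 cuts → 6 fragments:
  151 − 0 = 151 bp
  1480 − 151 = 1329 bp
  1559 − 1480 = 79 bp
  1724 − 1559 = 165 bp
  2228 − 1724 = 504 bp
  2304 − 2228 = 76 bp
Sorted largest to smallest: 1329, 504, 165, 151, 79, 76 bp.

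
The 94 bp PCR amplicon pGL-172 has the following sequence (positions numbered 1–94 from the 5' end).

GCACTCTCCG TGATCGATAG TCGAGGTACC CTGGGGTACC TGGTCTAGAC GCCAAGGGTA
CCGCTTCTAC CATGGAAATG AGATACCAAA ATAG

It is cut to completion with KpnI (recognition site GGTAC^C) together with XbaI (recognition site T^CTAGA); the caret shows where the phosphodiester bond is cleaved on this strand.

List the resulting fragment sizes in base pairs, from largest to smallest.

33, 29, 17, 10, 5 bp

KpnI sites (GGTACC) start at positions 25, 35, 57.
KpnI cuts after base 5 of each site (before the last base), so after positions 29, 39, 61.
The XbaI site (TCTAGA) starts at position 44.
XbaI cuts after the first base of each site, so after position 44.
Combined cut positions: 29, 39, 44, 61.
Linear molecule, 4 cuts → 5 fragments:
  1–29 → 29 bp
  30–39 → 10 bp
  40–44 → 5 bp
  45–61 → 17 bp
  62–94 → 33 bp
Sorted largest to smallest: 33, 29, 17, 10, 5 bp.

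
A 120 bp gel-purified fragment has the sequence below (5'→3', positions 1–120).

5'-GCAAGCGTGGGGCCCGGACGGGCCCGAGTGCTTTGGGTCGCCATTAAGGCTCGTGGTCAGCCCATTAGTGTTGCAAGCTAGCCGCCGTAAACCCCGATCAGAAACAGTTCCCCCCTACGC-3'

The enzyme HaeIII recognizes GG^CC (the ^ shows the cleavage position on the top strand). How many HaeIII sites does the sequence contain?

GGCC occurs starting at positions 11, 21.
HaeIII cuts at 2 sites.

2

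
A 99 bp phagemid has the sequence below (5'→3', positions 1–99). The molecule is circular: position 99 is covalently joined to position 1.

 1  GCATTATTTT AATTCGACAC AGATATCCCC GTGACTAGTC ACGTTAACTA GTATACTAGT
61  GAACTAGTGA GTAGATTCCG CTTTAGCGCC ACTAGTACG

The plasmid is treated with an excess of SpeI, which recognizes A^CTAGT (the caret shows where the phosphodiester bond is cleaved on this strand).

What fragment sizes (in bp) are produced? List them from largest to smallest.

SpeI sites (ACTAGT) start at positions 34, 47, 55, 63, 91.
SpeI cuts after the first base of each site, so after positions 34, 47, 55, 63, 91.
Circular molecule, 5 cuts → 5 fragments:
  35–47 → 13 bp
  48–55 → 8 bp
  56–63 → 8 bp
  64–91 → 28 bp
  92–99 then 1–34 → 8 + 34 = 42 bp
Sorted largest to smallest: 42, 28, 13, 8, 8 bp.

42, 28, 13, 8, 8 bp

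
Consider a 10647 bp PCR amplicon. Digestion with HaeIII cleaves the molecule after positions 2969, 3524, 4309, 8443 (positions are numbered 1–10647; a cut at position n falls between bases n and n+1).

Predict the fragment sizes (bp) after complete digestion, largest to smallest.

4134, 2969, 2204, 785, 555 bp

Linear molecule, 4 cuts → 5 fragments:
  2969 − 0 = 2969 bp
  3524 − 2969 = 555 bp
  4309 − 3524 = 785 bp
  8443 − 4309 = 4134 bp
  10647 − 8443 = 2204 bp
Sorted largest to smallest: 4134, 2969, 2204, 785, 555 bp.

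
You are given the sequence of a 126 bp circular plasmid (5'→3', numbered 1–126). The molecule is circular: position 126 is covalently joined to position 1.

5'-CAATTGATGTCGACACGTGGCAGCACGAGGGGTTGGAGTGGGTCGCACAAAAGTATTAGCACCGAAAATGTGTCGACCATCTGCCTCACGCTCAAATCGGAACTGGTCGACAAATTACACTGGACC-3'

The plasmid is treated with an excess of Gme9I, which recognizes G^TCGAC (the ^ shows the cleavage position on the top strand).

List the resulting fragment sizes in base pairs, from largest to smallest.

Gme9I sites (GTCGAC) start at positions 9, 72, 106.
Gme9I cuts after the first base of each site, so after positions 9, 72, 106.
Circular molecule, 3 cuts → 3 fragments:
  10–72 → 63 bp
  73–106 → 34 bp
  107–126 then 1–9 → 20 + 9 = 29 bp
Sorted largest to smallest: 63, 34, 29 bp.

63, 34, 29 bp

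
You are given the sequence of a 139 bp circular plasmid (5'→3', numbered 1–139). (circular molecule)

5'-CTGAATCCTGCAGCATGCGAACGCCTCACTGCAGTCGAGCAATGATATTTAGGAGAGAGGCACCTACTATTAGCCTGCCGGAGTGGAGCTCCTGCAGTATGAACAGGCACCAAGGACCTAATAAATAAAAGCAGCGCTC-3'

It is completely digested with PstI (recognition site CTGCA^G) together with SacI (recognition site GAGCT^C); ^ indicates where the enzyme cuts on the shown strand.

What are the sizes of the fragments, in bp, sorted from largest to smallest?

57, 55, 21, 6 bp

PstI sites (CTGCAG) start at positions 8, 29, 92.
PstI cuts after base 5 of each site (before the last base), so after positions 12, 33, 96.
The SacI site (GAGCTC) starts at position 86.
SacI cuts after base 5 of each site (before the last base), so after position 90.
Combined cut positions: 12, 33, 90, 96.
Circular molecule, 4 cuts → 4 fragments:
  13–33 → 21 bp
  34–90 → 57 bp
  91–96 → 6 bp
  97–139 then 1–12 → 43 + 12 = 55 bp
Sorted largest to smallest: 57, 55, 21, 6 bp.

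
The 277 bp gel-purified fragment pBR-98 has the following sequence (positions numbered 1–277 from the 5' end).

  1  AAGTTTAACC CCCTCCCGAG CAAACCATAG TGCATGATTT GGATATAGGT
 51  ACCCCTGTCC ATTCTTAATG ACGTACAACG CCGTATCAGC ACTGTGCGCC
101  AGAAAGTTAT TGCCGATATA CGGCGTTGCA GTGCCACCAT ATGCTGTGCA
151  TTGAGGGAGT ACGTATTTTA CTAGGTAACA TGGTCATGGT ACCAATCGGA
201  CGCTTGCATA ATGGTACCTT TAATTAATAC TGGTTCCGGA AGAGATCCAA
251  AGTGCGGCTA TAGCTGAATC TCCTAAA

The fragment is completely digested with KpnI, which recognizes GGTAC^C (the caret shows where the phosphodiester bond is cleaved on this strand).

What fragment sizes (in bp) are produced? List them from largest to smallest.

140, 60, 52, 25 bp

KpnI sites (GGTACC) start at positions 48, 188, 213.
KpnI cuts after base 5 of each site (before the last base), so after positions 52, 192, 217.
Linear molecule, 3 cuts → 4 fragments:
  1–52 → 52 bp
  53–192 → 140 bp
  193–217 → 25 bp
  218–277 → 60 bp
Sorted largest to smallest: 140, 60, 52, 25 bp.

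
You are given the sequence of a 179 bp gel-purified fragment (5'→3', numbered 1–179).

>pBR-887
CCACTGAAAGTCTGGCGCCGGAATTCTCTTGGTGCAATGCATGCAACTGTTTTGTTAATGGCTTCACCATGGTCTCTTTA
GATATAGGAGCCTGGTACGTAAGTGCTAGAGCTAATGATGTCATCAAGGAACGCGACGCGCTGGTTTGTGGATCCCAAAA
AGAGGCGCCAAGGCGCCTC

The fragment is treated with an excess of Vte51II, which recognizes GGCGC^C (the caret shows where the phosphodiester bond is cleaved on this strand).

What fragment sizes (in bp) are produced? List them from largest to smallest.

150, 18, 8, 3 bp

Vte51II sites (GGCGCC) start at positions 14, 164, 172.
Vte51II cuts after base 5 of each site (before the last base), so after positions 18, 168, 176.
Linear molecule, 3 cuts → 4 fragments:
  1–18 → 18 bp
  19–168 → 150 bp
  169–176 → 8 bp
  177–179 → 3 bp
Sorted largest to smallest: 150, 18, 8, 3 bp.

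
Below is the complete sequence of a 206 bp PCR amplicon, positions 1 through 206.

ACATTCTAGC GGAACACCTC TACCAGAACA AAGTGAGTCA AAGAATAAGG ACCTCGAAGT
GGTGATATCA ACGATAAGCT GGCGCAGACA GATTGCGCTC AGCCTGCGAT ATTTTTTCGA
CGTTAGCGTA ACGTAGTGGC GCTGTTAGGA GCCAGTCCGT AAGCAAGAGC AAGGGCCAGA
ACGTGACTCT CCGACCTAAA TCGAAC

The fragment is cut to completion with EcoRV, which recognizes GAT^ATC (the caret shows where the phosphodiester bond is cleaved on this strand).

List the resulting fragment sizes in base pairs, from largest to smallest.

140, 66 bp

The EcoRV site (GATATC) starts at position 64.
EcoRV cuts after base 3 of each site, so after position 66.
Linear molecule, 1 cut → 2 fragments:
  1–66 → 66 bp
  67–206 → 140 bp
Sorted largest to smallest: 140, 66 bp.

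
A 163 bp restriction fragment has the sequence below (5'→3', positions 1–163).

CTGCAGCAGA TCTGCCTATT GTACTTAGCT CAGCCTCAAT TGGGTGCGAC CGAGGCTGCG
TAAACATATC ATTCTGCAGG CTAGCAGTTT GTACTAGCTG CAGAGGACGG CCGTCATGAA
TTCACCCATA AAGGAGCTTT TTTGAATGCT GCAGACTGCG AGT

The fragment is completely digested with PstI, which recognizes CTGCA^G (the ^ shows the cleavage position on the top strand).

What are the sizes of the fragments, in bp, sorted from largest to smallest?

73, 51, 24, 10, 5 bp

PstI sites (CTGCAG) start at positions 1, 74, 98, 149.
PstI cuts after base 5 of each site (before the last base), so after positions 5, 78, 102, 153.
Linear molecule, 4 cuts → 5 fragments:
  1–5 → 5 bp
  6–78 → 73 bp
  79–102 → 24 bp
  103–153 → 51 bp
  154–163 → 10 bp
Sorted largest to smallest: 73, 51, 24, 10, 5 bp.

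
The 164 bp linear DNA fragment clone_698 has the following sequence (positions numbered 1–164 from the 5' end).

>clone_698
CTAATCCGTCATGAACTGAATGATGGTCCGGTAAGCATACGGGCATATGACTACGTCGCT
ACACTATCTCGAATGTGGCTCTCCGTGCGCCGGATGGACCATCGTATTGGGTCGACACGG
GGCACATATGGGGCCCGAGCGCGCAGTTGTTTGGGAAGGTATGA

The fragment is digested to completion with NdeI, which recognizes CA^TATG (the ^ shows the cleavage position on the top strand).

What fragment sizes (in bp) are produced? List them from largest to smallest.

NdeI sites (CATATG) start at positions 44, 125.
NdeI cuts after base 2 of each site, so after positions 45, 126.
Linear molecule, 2 cuts → 3 fragments:
  1–45 → 45 bp
  46–126 → 81 bp
  127–164 → 38 bp
Sorted largest to smallest: 81, 45, 38 bp.

81, 45, 38 bp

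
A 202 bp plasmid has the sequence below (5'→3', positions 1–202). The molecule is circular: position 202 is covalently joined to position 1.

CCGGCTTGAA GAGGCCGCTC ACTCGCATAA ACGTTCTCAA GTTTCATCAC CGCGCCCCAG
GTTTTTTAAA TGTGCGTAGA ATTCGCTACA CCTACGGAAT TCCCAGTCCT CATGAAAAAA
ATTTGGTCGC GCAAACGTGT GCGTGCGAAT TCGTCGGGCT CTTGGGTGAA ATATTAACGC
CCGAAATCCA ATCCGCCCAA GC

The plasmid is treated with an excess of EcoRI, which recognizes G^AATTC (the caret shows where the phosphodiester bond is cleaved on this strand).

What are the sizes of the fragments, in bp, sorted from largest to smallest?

EcoRI sites (GAATTC) start at positions 79, 97, 147.
EcoRI cuts after the first base of each site, so after positions 79, 97, 147.
Circular molecule, 3 cuts → 3 fragments:
  80–97 → 18 bp
  98–147 → 50 bp
  148–202 then 1–79 → 55 + 79 = 134 bp
Sorted largest to smallest: 134, 50, 18 bp.

134, 50, 18 bp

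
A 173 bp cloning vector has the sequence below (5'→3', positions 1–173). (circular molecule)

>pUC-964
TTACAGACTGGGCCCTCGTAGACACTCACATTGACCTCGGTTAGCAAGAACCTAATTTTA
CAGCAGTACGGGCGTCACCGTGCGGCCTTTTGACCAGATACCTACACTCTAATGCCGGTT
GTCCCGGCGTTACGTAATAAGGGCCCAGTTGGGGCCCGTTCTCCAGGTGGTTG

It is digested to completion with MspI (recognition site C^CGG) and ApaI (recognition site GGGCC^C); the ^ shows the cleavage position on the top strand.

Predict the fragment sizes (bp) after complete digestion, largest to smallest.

101, 31, 21, 11, 9 bp

MspI sites (CCGG) start at positions 115, 124.
MspI cuts after the first base of each site, so after positions 115, 124.
ApaI sites (GGGCCC) start at positions 10, 141, 152.
ApaI cuts after base 5 of each site (before the last base), so after positions 14, 145, 156.
Combined cut positions: 14, 115, 124, 145, 156.
Circular molecule, 5 cuts → 5 fragments:
  15–115 → 101 bp
  116–124 → 9 bp
  125–145 → 21 bp
  146–156 → 11 bp
  157–173 then 1–14 → 17 + 14 = 31 bp
Sorted largest to smallest: 101, 31, 21, 11, 9 bp.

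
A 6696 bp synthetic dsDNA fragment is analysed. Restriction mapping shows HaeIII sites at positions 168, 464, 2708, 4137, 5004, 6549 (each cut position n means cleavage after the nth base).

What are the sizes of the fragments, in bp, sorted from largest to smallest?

Linear molecule, 6 cuts → 7 fragments:
  168 − 0 = 168 bp
  464 − 168 = 296 bp
  2708 − 464 = 2244 bp
  4137 − 2708 = 1429 bp
  5004 − 4137 = 867 bp
  6549 − 5004 = 1545 bp
  6696 − 6549 = 147 bp
Sorted largest to smallest: 2244, 1545, 1429, 867, 296, 168, 147 bp.

2244, 1545, 1429, 867, 296, 168, 147 bp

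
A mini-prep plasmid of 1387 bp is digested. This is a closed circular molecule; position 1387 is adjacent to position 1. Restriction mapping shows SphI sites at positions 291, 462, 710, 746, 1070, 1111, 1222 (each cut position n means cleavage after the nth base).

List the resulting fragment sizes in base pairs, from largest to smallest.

456, 324, 248, 171, 111, 41, 36 bp

Circular molecule, 7 cuts → 7 fragments:
  462 − 291 = 171 bp
  710 − 462 = 248 bp
  746 − 710 = 36 bp
  1070 − 746 = 324 bp
  1111 − 1070 = 41 bp
  1222 − 1111 = 111 bp
  wrap: 1387 − 1222 + 291 = 456 bp
Sorted largest to smallest: 456, 324, 248, 171, 111, 41, 36 bp.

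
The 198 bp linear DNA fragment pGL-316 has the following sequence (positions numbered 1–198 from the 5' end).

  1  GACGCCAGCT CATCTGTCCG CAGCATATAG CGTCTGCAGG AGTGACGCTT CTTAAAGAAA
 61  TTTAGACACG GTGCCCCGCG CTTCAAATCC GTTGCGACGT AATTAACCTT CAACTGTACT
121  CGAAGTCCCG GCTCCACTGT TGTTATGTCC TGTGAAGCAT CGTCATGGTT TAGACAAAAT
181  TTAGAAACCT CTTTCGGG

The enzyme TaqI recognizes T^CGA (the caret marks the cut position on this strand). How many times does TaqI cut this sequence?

1

TCGA occurs starting at position 120.
TaqI cuts at 1 site.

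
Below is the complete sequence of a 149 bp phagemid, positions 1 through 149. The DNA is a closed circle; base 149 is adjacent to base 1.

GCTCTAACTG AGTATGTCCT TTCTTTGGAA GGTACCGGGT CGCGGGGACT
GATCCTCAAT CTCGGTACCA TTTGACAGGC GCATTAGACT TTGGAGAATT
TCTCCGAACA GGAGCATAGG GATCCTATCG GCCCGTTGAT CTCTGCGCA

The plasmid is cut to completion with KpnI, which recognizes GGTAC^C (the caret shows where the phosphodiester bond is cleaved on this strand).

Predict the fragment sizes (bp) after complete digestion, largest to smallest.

116, 33 bp

KpnI sites (GGTACC) start at positions 31, 64.
KpnI cuts after base 5 of each site (before the last base), so after positions 35, 68.
Circular molecule, 2 cuts → 2 fragments:
  36–68 → 33 bp
  69–149 then 1–35 → 81 + 35 = 116 bp
Sorted largest to smallest: 116, 33 bp.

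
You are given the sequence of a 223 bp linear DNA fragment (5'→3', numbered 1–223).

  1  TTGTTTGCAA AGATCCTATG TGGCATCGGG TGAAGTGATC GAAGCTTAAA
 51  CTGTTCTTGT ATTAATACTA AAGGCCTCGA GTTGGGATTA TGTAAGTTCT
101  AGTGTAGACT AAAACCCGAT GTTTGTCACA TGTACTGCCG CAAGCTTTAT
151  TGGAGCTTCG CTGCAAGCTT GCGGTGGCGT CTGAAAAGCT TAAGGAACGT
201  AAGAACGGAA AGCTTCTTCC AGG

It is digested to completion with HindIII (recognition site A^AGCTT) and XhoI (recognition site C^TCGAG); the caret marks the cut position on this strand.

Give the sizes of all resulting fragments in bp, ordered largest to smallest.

66, 42, 34, 24, 23, 21, 13 bp

HindIII sites (AAGCTT) start at positions 42, 142, 165, 186, 210.
HindIII cuts after the first base of each site, so after positions 42, 142, 165, 186, 210.
The XhoI site (CTCGAG) starts at position 76.
XhoI cuts after the first base of each site, so after position 76.
Combined cut positions: 42, 76, 142, 165, 186, 210.
Linear molecule, 6 cuts → 7 fragments:
  1–42 → 42 bp
  43–76 → 34 bp
  77–142 → 66 bp
  143–165 → 23 bp
  166–186 → 21 bp
  187–210 → 24 bp
  211–223 → 13 bp
Sorted largest to smallest: 66, 42, 34, 24, 23, 21, 13 bp.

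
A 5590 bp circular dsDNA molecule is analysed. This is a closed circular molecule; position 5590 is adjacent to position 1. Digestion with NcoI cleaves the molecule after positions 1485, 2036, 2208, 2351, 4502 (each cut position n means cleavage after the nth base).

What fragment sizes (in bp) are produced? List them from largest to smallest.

Circular molecule, 5 cuts → 5 fragments:
  2036 − 1485 = 551 bp
  2208 − 2036 = 172 bp
  2351 − 2208 = 143 bp
  4502 − 2351 = 2151 bp
  wrap: 5590 − 4502 + 1485 = 2573 bp
Sorted largest to smallest: 2573, 2151, 551, 172, 143 bp.

2573, 2151, 551, 172, 143 bp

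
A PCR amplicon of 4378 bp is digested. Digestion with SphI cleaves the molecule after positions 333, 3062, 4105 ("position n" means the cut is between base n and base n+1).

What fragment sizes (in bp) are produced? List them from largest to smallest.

Linear molecule, 3 cuts → 4 fragments:
  333 − 0 = 333 bp
  3062 − 333 = 2729 bp
  4105 − 3062 = 1043 bp
  4378 − 4105 = 273 bp
Sorted largest to smallest: 2729, 1043, 333, 273 bp.

2729, 1043, 333, 273 bp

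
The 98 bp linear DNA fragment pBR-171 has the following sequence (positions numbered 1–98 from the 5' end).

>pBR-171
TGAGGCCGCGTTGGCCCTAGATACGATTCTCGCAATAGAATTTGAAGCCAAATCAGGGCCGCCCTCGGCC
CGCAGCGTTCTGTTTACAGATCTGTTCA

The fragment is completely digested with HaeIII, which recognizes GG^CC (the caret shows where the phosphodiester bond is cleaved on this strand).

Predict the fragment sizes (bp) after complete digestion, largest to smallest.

44, 30, 10, 9, 5 bp

HaeIII sites (GGCC) start at positions 4, 13, 57, 67.
HaeIII cuts after base 2 of each site, so after positions 5, 14, 58, 68.
Linear molecule, 4 cuts → 5 fragments:
  1–5 → 5 bp
  6–14 → 9 bp
  15–58 → 44 bp
  59–68 → 10 bp
  69–98 → 30 bp
Sorted largest to smallest: 44, 30, 10, 9, 5 bp.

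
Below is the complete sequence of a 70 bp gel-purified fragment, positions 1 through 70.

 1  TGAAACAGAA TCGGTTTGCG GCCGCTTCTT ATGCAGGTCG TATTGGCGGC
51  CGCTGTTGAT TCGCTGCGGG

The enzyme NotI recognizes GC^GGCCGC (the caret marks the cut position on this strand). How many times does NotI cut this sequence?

GCGGCCGC occurs starting at positions 18, 46.
NotI cuts at 2 sites.

2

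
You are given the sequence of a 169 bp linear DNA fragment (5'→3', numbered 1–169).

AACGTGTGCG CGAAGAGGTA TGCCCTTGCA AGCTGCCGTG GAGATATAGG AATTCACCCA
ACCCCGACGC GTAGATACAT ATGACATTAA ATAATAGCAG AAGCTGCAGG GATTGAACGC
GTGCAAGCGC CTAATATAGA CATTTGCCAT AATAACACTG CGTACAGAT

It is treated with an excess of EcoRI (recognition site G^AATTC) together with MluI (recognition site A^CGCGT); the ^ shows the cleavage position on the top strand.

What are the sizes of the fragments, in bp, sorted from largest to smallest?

52, 50, 50, 17 bp

The EcoRI site (GAATTC) starts at position 50.
EcoRI cuts after the first base of each site, so after position 50.
MluI sites (ACGCGT) start at positions 67, 117.
MluI cuts after the first base of each site, so after positions 67, 117.
Combined cut positions: 50, 67, 117.
Linear molecule, 3 cuts → 4 fragments:
  1–50 → 50 bp
  51–67 → 17 bp
  68–117 → 50 bp
  118–169 → 52 bp
Sorted largest to smallest: 52, 50, 50, 17 bp.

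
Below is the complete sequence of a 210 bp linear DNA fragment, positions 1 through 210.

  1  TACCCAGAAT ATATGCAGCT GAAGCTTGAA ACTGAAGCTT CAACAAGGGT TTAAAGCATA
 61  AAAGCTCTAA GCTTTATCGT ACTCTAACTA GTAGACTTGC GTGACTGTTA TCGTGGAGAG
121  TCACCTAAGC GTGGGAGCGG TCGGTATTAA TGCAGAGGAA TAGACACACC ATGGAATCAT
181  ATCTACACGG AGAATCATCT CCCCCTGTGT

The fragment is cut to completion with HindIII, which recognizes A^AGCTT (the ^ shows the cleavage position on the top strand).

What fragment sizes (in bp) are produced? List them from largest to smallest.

HindIII sites (AAGCTT) start at positions 22, 35, 69.
HindIII cuts after the first base of each site, so after positions 22, 35, 69.
Linear molecule, 3 cuts → 4 fragments:
  1–22 → 22 bp
  23–35 → 13 bp
  36–69 → 34 bp
  70–210 → 141 bp
Sorted largest to smallest: 141, 34, 22, 13 bp.

141, 34, 22, 13 bp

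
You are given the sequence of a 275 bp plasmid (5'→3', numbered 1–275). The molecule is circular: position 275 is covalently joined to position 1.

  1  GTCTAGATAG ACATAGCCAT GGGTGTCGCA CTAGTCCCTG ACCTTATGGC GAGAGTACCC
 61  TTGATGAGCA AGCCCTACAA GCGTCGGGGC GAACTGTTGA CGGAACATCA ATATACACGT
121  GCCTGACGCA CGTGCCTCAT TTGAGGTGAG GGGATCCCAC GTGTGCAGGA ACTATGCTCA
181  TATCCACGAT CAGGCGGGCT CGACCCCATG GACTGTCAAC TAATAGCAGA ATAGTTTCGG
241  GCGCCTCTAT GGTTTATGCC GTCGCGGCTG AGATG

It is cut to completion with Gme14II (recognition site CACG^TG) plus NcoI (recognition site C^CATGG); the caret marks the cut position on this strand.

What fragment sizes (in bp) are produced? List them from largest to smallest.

Gme14II sites (CACGTG) start at positions 116, 129, 158.
Gme14II cuts after base 4 of each site, so after positions 119, 132, 161.
NcoI sites (CCATGG) start at positions 17, 206.
NcoI cuts after the first base of each site, so after positions 17, 206.
Combined cut positions: 17, 119, 132, 161, 206.
Circular molecule, 5 cuts → 5 fragments:
  18–119 → 102 bp
  120–132 → 13 bp
  133–161 → 29 bp
  162–206 → 45 bp
  207–275 then 1–17 → 69 + 17 = 86 bp
Sorted largest to smallest: 102, 86, 45, 29, 13 bp.

102, 86, 45, 29, 13 bp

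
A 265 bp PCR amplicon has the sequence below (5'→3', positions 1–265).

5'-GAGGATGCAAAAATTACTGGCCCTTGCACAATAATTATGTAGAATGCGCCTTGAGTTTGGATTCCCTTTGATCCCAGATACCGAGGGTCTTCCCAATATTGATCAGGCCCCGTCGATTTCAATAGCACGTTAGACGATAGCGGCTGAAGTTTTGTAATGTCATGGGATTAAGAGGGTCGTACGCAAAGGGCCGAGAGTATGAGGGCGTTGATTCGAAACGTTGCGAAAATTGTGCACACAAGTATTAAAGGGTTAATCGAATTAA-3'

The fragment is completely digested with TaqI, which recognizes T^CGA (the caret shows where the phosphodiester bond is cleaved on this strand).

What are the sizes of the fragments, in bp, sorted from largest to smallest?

TaqI sites (TCGA) start at positions 113, 213, 257.
TaqI cuts after the first base of each site, so after positions 113, 213, 257.
Linear molecule, 3 cuts → 4 fragments:
  1–113 → 113 bp
  114–213 → 100 bp
  214–257 → 44 bp
  258–265 → 8 bp
Sorted largest to smallest: 113, 100, 44, 8 bp.

113, 100, 44, 8 bp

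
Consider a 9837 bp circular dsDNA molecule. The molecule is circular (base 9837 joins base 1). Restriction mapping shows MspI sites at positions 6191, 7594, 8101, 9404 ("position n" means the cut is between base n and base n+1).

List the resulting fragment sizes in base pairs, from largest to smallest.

6624, 1403, 1303, 507 bp

Circular molecule, 4 cuts → 4 fragments:
  7594 − 6191 = 1403 bp
  8101 − 7594 = 507 bp
  9404 − 8101 = 1303 bp
  wrap: 9837 − 9404 + 6191 = 6624 bp
Sorted largest to smallest: 6624, 1403, 1303, 507 bp.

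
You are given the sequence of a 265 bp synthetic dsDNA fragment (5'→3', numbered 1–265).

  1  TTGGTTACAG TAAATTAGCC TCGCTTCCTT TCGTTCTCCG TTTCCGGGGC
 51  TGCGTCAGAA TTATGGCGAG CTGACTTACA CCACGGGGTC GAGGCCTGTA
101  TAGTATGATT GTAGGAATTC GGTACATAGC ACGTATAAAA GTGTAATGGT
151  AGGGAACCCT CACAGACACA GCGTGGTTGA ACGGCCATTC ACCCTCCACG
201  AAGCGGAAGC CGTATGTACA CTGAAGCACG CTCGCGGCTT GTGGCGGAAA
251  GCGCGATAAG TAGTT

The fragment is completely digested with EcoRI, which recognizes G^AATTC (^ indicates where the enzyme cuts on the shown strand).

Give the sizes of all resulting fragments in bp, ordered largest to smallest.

The EcoRI site (GAATTC) starts at position 115.
EcoRI cuts after the first base of each site, so after position 115.
Linear molecule, 1 cut → 2 fragments:
  1–115 → 115 bp
  116–265 → 150 bp
Sorted largest to smallest: 150, 115 bp.

150, 115 bp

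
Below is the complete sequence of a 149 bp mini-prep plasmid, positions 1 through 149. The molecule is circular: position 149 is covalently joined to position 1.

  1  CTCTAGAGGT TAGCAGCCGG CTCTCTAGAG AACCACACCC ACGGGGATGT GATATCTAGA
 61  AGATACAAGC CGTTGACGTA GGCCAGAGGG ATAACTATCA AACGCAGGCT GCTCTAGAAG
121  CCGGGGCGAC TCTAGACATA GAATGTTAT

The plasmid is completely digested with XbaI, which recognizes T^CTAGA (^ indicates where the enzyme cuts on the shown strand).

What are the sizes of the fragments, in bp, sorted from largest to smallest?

XbaI sites (TCTAGA) start at positions 2, 24, 55, 113, 131.
XbaI cuts after the first base of each site, so after positions 2, 24, 55, 113, 131.
Circular molecule, 5 cuts → 5 fragments:
  3–24 → 22 bp
  25–55 → 31 bp
  56–113 → 58 bp
  114–131 → 18 bp
  132–149 then 1–2 → 18 + 2 = 20 bp
Sorted largest to smallest: 58, 31, 22, 20, 18 bp.

58, 31, 22, 20, 18 bp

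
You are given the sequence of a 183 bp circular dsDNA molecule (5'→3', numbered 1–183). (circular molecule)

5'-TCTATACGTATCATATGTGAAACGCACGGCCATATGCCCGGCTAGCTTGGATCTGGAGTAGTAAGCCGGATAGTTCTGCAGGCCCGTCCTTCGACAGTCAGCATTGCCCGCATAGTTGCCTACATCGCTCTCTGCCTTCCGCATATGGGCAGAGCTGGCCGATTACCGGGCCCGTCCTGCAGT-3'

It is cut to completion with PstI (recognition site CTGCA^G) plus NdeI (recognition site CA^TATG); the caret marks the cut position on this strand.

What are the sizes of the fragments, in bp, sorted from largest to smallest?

PstI sites (CTGCAG) start at positions 76, 177.
PstI cuts after base 5 of each site (before the last base), so after positions 80, 181.
NdeI sites (CATATG) start at positions 12, 31, 142.
NdeI cuts after base 2 of each site, so after positions 13, 32, 143.
Combined cut positions: 13, 32, 80, 143, 181.
Circular molecule, 5 cuts → 5 fragments:
  14–32 → 19 bp
  33–80 → 48 bp
  81–143 → 63 bp
  144–181 → 38 bp
  182–183 then 1–13 → 2 + 13 = 15 bp
Sorted largest to smallest: 63, 48, 38, 19, 15 bp.

63, 48, 38, 19, 15 bp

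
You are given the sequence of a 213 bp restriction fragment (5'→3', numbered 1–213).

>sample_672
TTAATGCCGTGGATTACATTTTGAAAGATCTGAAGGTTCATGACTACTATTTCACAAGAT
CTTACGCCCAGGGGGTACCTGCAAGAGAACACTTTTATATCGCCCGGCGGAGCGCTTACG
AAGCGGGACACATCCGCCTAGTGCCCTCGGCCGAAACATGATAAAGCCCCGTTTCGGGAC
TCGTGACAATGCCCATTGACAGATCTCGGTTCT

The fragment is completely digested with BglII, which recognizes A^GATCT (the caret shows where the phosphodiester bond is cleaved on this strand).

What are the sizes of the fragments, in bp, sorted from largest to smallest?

144, 31, 26, 12 bp

BglII sites (AGATCT) start at positions 26, 57, 201.
BglII cuts after the first base of each site, so after positions 26, 57, 201.
Linear molecule, 3 cuts → 4 fragments:
  1–26 → 26 bp
  27–57 → 31 bp
  58–201 → 144 bp
  202–213 → 12 bp
Sorted largest to smallest: 144, 31, 26, 12 bp.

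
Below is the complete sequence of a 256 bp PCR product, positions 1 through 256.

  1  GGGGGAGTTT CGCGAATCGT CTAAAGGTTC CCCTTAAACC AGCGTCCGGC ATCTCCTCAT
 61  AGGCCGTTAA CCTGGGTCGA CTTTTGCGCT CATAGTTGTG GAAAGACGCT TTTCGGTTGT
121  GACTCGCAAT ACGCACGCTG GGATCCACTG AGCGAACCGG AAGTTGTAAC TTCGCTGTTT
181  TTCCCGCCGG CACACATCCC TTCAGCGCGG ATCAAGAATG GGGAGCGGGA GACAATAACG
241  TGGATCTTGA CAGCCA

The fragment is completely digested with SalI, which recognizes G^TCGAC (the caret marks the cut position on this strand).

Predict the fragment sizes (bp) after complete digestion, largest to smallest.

The SalI site (GTCGAC) starts at position 76.
SalI cuts after the first base of each site, so after position 76.
Linear molecule, 1 cut → 2 fragments:
  1–76 → 76 bp
  77–256 → 180 bp
Sorted largest to smallest: 180, 76 bp.

180, 76 bp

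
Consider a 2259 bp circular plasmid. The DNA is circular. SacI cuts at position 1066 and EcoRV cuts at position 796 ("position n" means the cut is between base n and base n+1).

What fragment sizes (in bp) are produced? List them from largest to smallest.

1989, 270 bp

Combined cut positions (sorted): 796, 1066.
Circular molecule, 2 cuts → 2 fragments:
  1066 − 796 = 270 bp
  wrap: 2259 − 1066 + 796 = 1989 bp
Sorted largest to smallest: 1989, 270 bp.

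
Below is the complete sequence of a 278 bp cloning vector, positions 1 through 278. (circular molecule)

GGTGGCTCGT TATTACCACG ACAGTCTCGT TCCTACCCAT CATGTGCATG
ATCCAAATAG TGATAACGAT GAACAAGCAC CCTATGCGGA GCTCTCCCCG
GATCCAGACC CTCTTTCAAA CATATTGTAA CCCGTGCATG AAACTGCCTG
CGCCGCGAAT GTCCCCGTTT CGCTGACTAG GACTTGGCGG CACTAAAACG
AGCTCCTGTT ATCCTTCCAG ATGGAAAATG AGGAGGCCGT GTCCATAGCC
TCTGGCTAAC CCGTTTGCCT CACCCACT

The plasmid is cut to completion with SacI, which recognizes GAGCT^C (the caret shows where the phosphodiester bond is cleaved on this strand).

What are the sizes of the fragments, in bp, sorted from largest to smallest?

SacI sites (GAGCTC) start at positions 89, 200.
SacI cuts after base 5 of each site (before the last base), so after positions 93, 204.
Circular molecule, 2 cuts → 2 fragments:
  94–204 → 111 bp
  205–278 then 1–93 → 74 + 93 = 167 bp
Sorted largest to smallest: 167, 111 bp.

167, 111 bp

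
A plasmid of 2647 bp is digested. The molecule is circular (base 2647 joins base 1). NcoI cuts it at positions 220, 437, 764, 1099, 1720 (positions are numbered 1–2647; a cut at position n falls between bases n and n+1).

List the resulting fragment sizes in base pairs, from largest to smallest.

Circular molecule, 5 cuts → 5 fragments:
  437 − 220 = 217 bp
  764 − 437 = 327 bp
  1099 − 764 = 335 bp
  1720 − 1099 = 621 bp
  wrap: 2647 − 1720 + 220 = 1147 bp
Sorted largest to smallest: 1147, 621, 335, 327, 217 bp.

1147, 621, 335, 327, 217 bp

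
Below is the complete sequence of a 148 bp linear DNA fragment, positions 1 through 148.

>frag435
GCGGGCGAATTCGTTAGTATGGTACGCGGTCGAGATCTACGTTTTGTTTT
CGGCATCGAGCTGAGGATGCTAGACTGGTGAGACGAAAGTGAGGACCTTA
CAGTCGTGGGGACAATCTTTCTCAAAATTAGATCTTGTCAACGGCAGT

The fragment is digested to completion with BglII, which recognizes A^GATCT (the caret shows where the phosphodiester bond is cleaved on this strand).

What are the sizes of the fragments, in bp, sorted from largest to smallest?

BglII sites (AGATCT) start at positions 33, 130.
BglII cuts after the first base of each site, so after positions 33, 130.
Linear molecule, 2 cuts → 3 fragments:
  1–33 → 33 bp
  34–130 → 97 bp
  131–148 → 18 bp
Sorted largest to smallest: 97, 33, 18 bp.

97, 33, 18 bp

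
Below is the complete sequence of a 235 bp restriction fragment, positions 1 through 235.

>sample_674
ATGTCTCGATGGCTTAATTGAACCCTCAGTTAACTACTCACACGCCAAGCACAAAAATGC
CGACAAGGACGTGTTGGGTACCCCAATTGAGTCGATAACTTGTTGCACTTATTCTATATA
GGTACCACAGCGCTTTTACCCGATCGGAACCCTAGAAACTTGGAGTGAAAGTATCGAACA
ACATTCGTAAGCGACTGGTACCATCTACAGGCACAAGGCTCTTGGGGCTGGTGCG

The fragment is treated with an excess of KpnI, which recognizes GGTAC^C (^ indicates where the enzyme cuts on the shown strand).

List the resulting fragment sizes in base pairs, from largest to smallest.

81, 76, 44, 34 bp

KpnI sites (GGTACC) start at positions 77, 121, 197.
KpnI cuts after base 5 of each site (before the last base), so after positions 81, 125, 201.
Linear molecule, 3 cuts → 4 fragments:
  1–81 → 81 bp
  82–125 → 44 bp
  126–201 → 76 bp
  202–235 → 34 bp
Sorted largest to smallest: 81, 76, 44, 34 bp.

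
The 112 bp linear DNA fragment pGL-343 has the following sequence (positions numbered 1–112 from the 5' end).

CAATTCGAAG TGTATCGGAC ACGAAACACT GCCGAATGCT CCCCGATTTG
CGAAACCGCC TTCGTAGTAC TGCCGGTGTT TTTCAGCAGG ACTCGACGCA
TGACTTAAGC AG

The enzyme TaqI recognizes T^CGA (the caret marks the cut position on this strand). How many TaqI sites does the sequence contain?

TCGA occurs starting at positions 5, 93.
TaqI cuts at 2 sites.

2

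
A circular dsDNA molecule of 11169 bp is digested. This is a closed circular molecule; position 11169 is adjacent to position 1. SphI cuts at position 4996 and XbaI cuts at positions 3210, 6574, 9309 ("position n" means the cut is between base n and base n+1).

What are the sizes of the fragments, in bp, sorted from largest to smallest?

5070, 2735, 1786, 1578 bp

Combined cut positions (sorted): 3210, 4996, 6574, 9309.
Circular molecule, 4 cuts → 4 fragments:
  4996 − 3210 = 1786 bp
  6574 − 4996 = 1578 bp
  9309 − 6574 = 2735 bp
  wrap: 11169 − 9309 + 3210 = 5070 bp
Sorted largest to smallest: 5070, 2735, 1786, 1578 bp.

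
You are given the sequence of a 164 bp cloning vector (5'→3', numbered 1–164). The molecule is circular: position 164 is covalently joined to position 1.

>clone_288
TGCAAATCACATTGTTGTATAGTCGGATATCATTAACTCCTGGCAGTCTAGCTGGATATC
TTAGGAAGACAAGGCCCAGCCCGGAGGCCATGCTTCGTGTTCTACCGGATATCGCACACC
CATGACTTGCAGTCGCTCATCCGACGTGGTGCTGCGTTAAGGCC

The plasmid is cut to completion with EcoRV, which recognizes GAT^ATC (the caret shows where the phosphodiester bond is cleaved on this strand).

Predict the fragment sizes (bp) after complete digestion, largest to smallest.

EcoRV sites (GATATC) start at positions 26, 55, 108.
EcoRV cuts after base 3 of each site, so after positions 28, 57, 110.
Circular molecule, 3 cuts → 3 fragments:
  29–57 → 29 bp
  58–110 → 53 bp
  111–164 then 1–28 → 54 + 28 = 82 bp
Sorted largest to smallest: 82, 53, 29 bp.

82, 53, 29 bp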